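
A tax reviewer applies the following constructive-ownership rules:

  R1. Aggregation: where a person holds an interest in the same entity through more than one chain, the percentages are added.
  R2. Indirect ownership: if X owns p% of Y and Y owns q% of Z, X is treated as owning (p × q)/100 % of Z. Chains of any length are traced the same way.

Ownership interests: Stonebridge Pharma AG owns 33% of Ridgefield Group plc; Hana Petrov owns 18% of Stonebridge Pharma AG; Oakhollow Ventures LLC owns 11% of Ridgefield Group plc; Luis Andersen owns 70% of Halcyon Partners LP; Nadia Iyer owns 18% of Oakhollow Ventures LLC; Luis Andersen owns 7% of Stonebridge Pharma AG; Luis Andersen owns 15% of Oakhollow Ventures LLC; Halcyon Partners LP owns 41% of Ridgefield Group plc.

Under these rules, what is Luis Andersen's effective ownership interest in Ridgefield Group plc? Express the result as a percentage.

Chain via Halcyon Partners LP (R2): 70% × 41% = 28.7% of Ridgefield Group plc.
Chain via Stonebridge Pharma AG (R2): 7% × 33% = 2.31% of Ridgefield Group plc.
Chain via Oakhollow Ventures LLC (R2): 15% × 11% = 1.65% of Ridgefield Group plc.
Aggregating (R1): 28.7% + 2.31% + 1.65% = 32.66%.

32.66%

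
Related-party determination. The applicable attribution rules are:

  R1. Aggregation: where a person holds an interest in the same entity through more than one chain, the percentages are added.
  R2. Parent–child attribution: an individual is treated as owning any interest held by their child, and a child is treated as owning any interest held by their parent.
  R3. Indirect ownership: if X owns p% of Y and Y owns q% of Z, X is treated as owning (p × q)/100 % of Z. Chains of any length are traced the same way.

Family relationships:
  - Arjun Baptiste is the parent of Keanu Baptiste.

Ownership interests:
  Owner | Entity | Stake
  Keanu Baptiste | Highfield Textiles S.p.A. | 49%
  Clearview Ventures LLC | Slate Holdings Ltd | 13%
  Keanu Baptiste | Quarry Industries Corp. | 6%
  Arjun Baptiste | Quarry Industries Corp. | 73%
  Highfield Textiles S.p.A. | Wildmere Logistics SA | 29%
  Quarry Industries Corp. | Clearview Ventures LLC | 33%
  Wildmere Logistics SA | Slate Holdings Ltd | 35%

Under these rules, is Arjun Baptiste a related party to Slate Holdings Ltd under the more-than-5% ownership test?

Yes

By parent–child attribution (R2), Arjun Baptiste is treated as also owning Keanu Baptiste's interest in Quarry Industries Corp, giving 73% + 6% = 79%.
By parent–child attribution (R2), Arjun Baptiste is treated as owning Keanu Baptiste's 49% interest in Highfield Textiles S.p.A.
Chain via Quarry Industries Corp. → Clearview Ventures LLC (R3): 79% × 33% × 13% = 3.3891% of Slate Holdings Ltd.
Chain via Highfield Textiles S.p.A. → Wildmere Logistics SA (R3): 49% × 29% × 35% = 4.9735% of Slate Holdings Ltd.
Aggregating (R1): 3.3891% + 4.9735% = 8.3626%.
8.3626% exceeds the 5% threshold, so Arjun is a related party to Slate Holdings Ltd.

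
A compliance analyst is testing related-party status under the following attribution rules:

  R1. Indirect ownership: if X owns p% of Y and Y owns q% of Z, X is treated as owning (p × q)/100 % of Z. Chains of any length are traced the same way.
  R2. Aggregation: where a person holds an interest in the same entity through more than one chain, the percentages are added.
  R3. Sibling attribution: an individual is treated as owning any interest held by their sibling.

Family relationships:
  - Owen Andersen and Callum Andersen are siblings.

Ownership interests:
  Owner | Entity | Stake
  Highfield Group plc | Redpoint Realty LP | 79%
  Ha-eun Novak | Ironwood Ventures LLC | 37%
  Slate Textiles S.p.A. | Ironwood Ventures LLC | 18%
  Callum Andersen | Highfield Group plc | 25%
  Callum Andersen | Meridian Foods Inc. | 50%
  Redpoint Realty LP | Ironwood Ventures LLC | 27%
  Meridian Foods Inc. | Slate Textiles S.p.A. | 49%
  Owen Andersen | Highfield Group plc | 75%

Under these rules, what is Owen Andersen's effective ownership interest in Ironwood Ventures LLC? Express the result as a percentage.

25.74%

By sibling attribution (R3), Owen Andersen is treated as also owning Callum Andersen's interest in Highfield Group plc, giving 75% + 25% = 100%.
By sibling attribution (R3), Owen Andersen is treated as owning Callum Andersen's 50% interest in Meridian Foods Inc.
Chain via Highfield Group plc → Redpoint Realty LP (R1): 100% × 79% × 27% = 21.33% of Ironwood Ventures LLC.
Chain via Meridian Foods Inc. → Slate Textiles S.p.A. (R1): 50% × 49% × 18% = 4.41% of Ironwood Ventures LLC.
Aggregating (R2): 21.33% + 4.41% = 25.74%.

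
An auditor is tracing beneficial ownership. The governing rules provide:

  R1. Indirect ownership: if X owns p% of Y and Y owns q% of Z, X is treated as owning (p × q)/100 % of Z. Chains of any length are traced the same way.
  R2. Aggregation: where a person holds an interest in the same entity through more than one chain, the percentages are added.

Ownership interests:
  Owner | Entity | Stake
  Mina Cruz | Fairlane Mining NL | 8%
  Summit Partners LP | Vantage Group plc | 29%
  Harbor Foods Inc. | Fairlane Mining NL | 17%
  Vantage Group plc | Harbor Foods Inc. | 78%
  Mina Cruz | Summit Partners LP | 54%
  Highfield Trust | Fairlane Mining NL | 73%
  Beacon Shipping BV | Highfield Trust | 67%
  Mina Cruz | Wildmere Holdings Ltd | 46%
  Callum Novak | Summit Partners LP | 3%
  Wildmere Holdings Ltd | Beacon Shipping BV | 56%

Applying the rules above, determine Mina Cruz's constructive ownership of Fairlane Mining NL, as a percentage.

22.675732%

Chain via Summit Partners LP → Vantage Group plc → Harbor Foods Inc. (R1): 54% × 29% × 78% × 17% = 2.076516% of Fairlane Mining NL.
Chain via Wildmere Holdings Ltd → Beacon Shipping BV → Highfield Trust (R1): 46% × 56% × 67% × 73% = 12.599216% of Fairlane Mining NL.
Direct interest in Fairlane Mining NL: 8%.
Aggregating (R2): 2.076516% + 12.599216% + 8% = 22.675732%.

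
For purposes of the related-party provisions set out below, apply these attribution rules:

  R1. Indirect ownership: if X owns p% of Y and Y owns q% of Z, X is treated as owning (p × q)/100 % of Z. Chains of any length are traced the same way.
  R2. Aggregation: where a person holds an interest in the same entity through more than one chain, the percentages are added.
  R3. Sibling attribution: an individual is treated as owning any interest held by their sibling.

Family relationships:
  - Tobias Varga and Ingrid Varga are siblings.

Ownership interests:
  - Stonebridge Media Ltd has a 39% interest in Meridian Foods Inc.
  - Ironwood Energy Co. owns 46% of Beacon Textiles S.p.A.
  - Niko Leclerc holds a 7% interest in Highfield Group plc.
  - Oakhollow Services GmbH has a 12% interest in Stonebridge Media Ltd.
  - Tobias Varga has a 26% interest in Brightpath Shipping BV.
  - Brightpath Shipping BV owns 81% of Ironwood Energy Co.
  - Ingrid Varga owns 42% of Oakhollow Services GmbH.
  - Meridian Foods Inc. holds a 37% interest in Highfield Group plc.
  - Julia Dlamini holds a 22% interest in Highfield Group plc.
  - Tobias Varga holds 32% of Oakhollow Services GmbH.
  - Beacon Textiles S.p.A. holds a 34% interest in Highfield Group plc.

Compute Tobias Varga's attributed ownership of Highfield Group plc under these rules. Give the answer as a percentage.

4.575168%

By sibling attribution (R3), Tobias Varga is treated as also owning Ingrid Varga's interest in Oakhollow Services GmbH, giving 32% + 42% = 74%.
Chain via Oakhollow Services GmbH → Stonebridge Media Ltd → Meridian Foods Inc. (R1): 74% × 12% × 39% × 37% = 1.281384% of Highfield Group plc.
Chain via Brightpath Shipping BV → Ironwood Energy Co. → Beacon Textiles S.p.A. (R1): 26% × 81% × 46% × 34% = 3.293784% of Highfield Group plc.
Aggregating (R2): 1.281384% + 3.293784% = 4.575168%.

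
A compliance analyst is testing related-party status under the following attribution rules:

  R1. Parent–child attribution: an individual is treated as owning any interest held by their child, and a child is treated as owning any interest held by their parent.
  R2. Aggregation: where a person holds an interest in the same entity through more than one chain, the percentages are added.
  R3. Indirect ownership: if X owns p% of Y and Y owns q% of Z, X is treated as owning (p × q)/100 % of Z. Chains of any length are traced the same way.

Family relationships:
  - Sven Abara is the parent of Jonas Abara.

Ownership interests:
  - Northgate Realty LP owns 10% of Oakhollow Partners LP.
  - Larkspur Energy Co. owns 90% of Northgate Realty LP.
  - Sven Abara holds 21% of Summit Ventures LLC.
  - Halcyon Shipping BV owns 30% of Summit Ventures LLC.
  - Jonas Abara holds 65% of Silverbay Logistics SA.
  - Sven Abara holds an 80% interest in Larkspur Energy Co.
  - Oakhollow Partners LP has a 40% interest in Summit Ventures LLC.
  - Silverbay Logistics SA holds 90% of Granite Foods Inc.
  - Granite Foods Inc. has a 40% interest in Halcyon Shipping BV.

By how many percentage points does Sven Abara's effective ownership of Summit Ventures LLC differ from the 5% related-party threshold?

25.9

By parent–child attribution (R1), Sven Abara is treated as owning Jonas Abara's 65% interest in Silverbay Logistics SA.
Chain via Larkspur Energy Co. → Northgate Realty LP → Oakhollow Partners LP (R3): 80% × 90% × 10% × 40% = 2.88% of Summit Ventures LLC.
Direct interest in Summit Ventures LLC: 21%.
Chain via Silverbay Logistics SA → Granite Foods Inc. → Halcyon Shipping BV (R3): 65% × 90% × 40% × 30% = 7.02% of Summit Ventures LLC.
Aggregating (R2): 2.88% + 21% + 7.02% = 30.9%.
30.9% exceeds the 5% threshold by 25.9 percentage points.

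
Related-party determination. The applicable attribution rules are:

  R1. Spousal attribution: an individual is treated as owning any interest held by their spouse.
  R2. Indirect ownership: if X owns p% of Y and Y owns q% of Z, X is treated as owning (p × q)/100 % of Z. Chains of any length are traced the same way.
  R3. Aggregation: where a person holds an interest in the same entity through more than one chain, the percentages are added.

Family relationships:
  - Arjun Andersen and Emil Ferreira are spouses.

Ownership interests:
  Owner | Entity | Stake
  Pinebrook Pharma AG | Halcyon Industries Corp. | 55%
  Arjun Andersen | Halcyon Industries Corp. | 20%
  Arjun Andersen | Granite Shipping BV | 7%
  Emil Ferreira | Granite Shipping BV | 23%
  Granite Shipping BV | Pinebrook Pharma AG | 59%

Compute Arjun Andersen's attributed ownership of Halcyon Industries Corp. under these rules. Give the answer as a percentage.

By spousal attribution (R1), Arjun Andersen is treated as also owning Emil Ferreira's interest in Granite Shipping BV, giving 7% + 23% = 30%.
Chain via Granite Shipping BV → Pinebrook Pharma AG (R2): 30% × 59% × 55% = 9.735% of Halcyon Industries Corp.
Direct interest in Halcyon Industries Corp: 20%.
Aggregating (R3): 9.735% + 20% = 29.735%.

29.735%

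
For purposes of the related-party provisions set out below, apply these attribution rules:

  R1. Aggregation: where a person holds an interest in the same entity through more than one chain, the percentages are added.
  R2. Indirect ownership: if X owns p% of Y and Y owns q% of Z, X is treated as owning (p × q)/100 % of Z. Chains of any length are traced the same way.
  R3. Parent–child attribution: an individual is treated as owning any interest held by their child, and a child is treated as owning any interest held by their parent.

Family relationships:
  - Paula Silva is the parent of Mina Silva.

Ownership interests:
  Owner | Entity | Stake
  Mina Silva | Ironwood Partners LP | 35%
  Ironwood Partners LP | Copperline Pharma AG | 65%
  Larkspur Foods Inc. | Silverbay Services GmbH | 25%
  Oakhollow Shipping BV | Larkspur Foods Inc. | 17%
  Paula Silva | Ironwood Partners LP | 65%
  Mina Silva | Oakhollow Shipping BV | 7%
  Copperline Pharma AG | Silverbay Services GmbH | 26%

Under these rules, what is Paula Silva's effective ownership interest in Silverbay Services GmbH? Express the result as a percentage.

By parent–child attribution (R3), Paula Silva is treated as also owning Mina Silva's interest in Ironwood Partners LP, giving 65% + 35% = 100%.
By parent–child attribution (R3), Paula Silva is treated as owning Mina Silva's 7% interest in Oakhollow Shipping BV.
Chain via Ironwood Partners LP → Copperline Pharma AG (R2): 100% × 65% × 26% = 16.9% of Silverbay Services GmbH.
Chain via Oakhollow Shipping BV → Larkspur Foods Inc. (R2): 7% × 17% × 25% = 0.2975% of Silverbay Services GmbH.
Aggregating (R1): 16.9% + 0.2975% = 17.1975%.

17.1975%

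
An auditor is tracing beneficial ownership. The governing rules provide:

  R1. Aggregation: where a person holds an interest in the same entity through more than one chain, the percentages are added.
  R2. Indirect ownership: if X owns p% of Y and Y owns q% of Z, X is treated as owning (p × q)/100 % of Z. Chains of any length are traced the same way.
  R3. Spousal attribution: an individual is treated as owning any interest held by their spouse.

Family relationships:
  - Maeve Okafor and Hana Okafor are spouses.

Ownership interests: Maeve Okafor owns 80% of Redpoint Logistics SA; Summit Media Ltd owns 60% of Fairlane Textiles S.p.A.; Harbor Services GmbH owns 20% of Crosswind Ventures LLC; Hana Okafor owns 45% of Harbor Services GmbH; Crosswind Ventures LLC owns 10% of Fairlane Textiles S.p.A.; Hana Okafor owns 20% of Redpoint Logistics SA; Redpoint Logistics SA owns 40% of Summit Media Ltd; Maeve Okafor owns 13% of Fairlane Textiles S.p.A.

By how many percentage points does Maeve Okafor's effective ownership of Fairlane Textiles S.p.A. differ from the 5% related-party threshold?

By spousal attribution (R3), Maeve Okafor is treated as also owning Hana Okafor's interest in Redpoint Logistics SA, giving 80% + 20% = 100%.
By spousal attribution (R3), Maeve Okafor is treated as owning Hana Okafor's 45% interest in Harbor Services GmbH.
Chain via Redpoint Logistics SA → Summit Media Ltd (R2): 100% × 40% × 60% = 24% of Fairlane Textiles S.p.A.
Direct interest in Fairlane Textiles S.p.A: 13%.
Chain via Harbor Services GmbH → Crosswind Ventures LLC (R2): 45% × 20% × 10% = 0.9% of Fairlane Textiles S.p.A.
Aggregating (R1): 24% + 13% + 0.9% = 37.9%.
37.9% exceeds the 5% threshold by 32.9 percentage points.

32.9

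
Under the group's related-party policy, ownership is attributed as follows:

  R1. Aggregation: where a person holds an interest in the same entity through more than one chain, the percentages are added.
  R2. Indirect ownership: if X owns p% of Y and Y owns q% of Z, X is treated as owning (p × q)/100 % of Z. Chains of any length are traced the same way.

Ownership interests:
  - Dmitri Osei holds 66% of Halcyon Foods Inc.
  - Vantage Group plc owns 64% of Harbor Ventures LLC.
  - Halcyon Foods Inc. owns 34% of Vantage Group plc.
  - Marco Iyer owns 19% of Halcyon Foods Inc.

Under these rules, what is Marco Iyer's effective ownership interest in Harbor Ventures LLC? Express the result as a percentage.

Chain via Halcyon Foods Inc. → Vantage Group plc (R2): 19% × 34% × 64% = 4.1344% of Harbor Ventures LLC.

4.1344%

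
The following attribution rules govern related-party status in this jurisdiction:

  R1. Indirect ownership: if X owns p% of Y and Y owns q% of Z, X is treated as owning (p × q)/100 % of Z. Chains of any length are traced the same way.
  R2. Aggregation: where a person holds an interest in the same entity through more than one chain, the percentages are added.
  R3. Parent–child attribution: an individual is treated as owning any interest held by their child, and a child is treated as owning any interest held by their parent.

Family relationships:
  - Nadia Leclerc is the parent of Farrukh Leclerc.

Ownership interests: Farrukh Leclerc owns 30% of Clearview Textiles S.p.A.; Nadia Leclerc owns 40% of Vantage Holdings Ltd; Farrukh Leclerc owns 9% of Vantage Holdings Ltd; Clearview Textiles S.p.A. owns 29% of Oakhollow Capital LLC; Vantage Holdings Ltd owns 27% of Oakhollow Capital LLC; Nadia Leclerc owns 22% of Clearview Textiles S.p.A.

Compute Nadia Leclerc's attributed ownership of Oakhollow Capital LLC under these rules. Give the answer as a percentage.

By parent–child attribution (R3), Nadia Leclerc is treated as also owning Farrukh Leclerc's interest in Clearview Textiles S.p.A, giving 22% + 30% = 52%.
By parent–child attribution (R3), Nadia Leclerc is treated as also owning Farrukh Leclerc's interest in Vantage Holdings Ltd, giving 40% + 9% = 49%.
Chain via Clearview Textiles S.p.A. (R1): 52% × 29% = 15.08% of Oakhollow Capital LLC.
Chain via Vantage Holdings Ltd (R1): 49% × 27% = 13.23% of Oakhollow Capital LLC.
Aggregating (R2): 15.08% + 13.23% = 28.31%.

28.31%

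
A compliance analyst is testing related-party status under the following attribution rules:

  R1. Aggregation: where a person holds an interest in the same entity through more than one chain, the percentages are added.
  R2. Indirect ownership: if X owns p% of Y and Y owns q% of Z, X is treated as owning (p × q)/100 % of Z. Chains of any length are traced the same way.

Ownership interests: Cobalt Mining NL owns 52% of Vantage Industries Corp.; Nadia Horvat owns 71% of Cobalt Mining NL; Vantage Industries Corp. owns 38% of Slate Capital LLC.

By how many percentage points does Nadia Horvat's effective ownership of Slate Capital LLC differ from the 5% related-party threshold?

Chain via Cobalt Mining NL → Vantage Industries Corp. (R2): 71% × 52% × 38% = 14.0296% of Slate Capital LLC.
14.0296% exceeds the 5% threshold by 9.0296 percentage points.

9.0296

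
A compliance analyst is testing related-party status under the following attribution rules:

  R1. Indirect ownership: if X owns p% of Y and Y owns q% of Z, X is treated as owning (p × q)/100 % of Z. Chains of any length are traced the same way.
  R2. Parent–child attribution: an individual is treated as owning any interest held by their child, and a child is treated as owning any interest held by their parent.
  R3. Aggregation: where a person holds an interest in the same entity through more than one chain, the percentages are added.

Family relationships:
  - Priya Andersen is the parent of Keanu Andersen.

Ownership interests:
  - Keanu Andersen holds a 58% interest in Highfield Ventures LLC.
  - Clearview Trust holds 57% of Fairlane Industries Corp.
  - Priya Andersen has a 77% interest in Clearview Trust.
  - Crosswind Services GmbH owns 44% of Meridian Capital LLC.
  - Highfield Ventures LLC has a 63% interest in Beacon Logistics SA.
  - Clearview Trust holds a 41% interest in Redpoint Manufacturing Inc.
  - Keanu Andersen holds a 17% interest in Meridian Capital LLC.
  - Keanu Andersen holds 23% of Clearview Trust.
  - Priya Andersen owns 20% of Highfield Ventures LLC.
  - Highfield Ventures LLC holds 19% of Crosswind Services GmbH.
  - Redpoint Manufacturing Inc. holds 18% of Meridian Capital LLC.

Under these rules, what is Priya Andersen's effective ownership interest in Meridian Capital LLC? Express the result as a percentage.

By parent–child attribution (R2), Priya Andersen is treated as also owning Keanu Andersen's interest in Clearview Trust, giving 77% + 23% = 100%.
By parent–child attribution (R2), Priya Andersen is treated as also owning Keanu Andersen's interest in Highfield Ventures LLC, giving 20% + 58% = 78%.
By parent–child attribution (R2), Priya Andersen is treated as owning Keanu Andersen's 17% interest in Meridian Capital LLC.
Chain via Clearview Trust → Redpoint Manufacturing Inc. (R1): 100% × 41% × 18% = 7.38% of Meridian Capital LLC.
Chain via Highfield Ventures LLC → Crosswind Services GmbH (R1): 78% × 19% × 44% = 6.5208% of Meridian Capital LLC.
Direct interest in Meridian Capital LLC: 17%.
Aggregating (R3): 7.38% + 6.5208% + 17% = 30.9008%.

30.9008%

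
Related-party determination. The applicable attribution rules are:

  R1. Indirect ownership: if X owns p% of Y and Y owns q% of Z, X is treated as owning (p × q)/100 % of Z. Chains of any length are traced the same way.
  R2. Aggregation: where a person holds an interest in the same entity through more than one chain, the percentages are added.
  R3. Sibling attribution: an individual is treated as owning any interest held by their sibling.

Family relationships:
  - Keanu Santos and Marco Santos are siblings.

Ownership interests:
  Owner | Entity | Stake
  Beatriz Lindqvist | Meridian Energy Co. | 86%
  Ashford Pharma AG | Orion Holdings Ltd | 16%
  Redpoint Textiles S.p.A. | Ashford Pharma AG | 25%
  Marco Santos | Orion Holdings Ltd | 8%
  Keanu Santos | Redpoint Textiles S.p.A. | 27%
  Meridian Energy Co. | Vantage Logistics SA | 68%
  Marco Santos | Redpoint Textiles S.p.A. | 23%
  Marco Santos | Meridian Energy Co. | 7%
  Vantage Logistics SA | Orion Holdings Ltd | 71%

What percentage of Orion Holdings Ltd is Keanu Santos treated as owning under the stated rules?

13.3796%

By sibling attribution (R3), Keanu Santos is treated as also owning Marco Santos's interest in Redpoint Textiles S.p.A, giving 27% + 23% = 50%.
By sibling attribution (R3), Keanu Santos is treated as owning Marco Santos's 7% interest in Meridian Energy Co.
By sibling attribution (R3), Keanu Santos is treated as owning Marco Santos's 8% interest in Orion Holdings Ltd.
Chain via Redpoint Textiles S.p.A. → Ashford Pharma AG (R1): 50% × 25% × 16% = 2% of Orion Holdings Ltd.
Chain via Meridian Energy Co. → Vantage Logistics SA (R1): 7% × 68% × 71% = 3.3796% of Orion Holdings Ltd.
Direct interest in Orion Holdings Ltd: 8%.
Aggregating (R2): 2% + 3.3796% + 8% = 13.3796%.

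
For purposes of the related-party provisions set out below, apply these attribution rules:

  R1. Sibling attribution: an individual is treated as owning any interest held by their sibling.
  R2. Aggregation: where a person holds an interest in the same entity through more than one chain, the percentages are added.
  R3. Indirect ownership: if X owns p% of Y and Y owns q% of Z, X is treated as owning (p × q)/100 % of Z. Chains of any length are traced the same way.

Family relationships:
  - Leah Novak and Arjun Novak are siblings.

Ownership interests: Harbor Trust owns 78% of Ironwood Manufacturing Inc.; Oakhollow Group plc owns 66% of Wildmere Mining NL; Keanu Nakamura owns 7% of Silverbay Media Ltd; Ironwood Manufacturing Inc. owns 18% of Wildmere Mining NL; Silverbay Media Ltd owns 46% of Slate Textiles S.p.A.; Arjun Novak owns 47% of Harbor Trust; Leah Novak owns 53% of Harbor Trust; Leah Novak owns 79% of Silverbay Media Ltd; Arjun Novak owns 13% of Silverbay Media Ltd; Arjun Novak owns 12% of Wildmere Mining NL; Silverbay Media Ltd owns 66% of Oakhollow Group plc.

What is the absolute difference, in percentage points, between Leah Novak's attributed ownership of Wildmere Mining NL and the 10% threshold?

By sibling attribution (R1), Leah Novak is treated as also owning Arjun Novak's interest in Silverbay Media Ltd, giving 79% + 13% = 92%.
By sibling attribution (R1), Leah Novak is treated as also owning Arjun Novak's interest in Harbor Trust, giving 53% + 47% = 100%.
By sibling attribution (R1), Leah Novak is treated as owning Arjun Novak's 12% interest in Wildmere Mining NL.
Chain via Silverbay Media Ltd → Oakhollow Group plc (R3): 92% × 66% × 66% = 40.0752% of Wildmere Mining NL.
Chain via Harbor Trust → Ironwood Manufacturing Inc. (R3): 100% × 78% × 18% = 14.04% of Wildmere Mining NL.
Direct interest in Wildmere Mining NL: 12%.
Aggregating (R2): 40.0752% + 14.04% + 12% = 66.1152%.
66.1152% exceeds the 10% threshold by 56.1152 percentage points.

56.1152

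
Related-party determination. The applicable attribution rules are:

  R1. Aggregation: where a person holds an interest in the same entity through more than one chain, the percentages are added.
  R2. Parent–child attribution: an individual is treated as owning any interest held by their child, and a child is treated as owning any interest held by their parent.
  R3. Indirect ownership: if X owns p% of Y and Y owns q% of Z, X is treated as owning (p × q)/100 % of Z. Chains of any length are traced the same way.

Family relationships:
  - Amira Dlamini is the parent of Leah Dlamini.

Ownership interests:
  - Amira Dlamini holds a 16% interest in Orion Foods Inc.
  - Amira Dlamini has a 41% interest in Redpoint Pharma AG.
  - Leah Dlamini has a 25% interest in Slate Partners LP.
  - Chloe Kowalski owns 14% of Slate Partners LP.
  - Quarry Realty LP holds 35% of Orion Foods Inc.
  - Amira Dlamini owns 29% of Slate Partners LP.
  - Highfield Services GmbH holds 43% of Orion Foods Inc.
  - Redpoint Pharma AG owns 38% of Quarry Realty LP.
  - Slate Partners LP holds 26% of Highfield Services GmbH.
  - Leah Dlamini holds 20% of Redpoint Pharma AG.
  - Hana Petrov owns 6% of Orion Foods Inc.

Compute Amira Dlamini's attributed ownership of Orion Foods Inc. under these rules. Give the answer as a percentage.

By parent–child attribution (R2), Amira Dlamini is treated as also owning Leah Dlamini's interest in Redpoint Pharma AG, giving 41% + 20% = 61%.
By parent–child attribution (R2), Amira Dlamini is treated as also owning Leah Dlamini's interest in Slate Partners LP, giving 29% + 25% = 54%.
Chain via Redpoint Pharma AG → Quarry Realty LP (R3): 61% × 38% × 35% = 8.113% of Orion Foods Inc.
Chain via Slate Partners LP → Highfield Services GmbH (R3): 54% × 26% × 43% = 6.0372% of Orion Foods Inc.
Direct interest in Orion Foods Inc: 16%.
Aggregating (R1): 8.113% + 6.0372% + 16% = 30.1502%.

30.1502%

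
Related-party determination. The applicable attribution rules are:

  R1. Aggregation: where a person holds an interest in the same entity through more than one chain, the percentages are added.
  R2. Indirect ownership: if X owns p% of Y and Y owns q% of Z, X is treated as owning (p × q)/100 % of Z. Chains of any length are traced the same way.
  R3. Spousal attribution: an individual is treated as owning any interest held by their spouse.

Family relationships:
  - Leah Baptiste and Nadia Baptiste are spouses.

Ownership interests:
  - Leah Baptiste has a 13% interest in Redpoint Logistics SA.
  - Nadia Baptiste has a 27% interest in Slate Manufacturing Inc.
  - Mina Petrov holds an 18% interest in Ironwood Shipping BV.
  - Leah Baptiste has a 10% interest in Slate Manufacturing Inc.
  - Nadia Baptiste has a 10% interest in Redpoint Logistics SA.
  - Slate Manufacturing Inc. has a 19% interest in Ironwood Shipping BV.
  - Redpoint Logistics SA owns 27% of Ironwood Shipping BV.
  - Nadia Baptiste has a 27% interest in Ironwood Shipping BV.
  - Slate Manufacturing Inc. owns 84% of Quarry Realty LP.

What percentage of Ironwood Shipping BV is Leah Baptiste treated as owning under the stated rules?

By spousal attribution (R3), Leah Baptiste is treated as also owning Nadia Baptiste's interest in Redpoint Logistics SA, giving 13% + 10% = 23%.
By spousal attribution (R3), Leah Baptiste is treated as also owning Nadia Baptiste's interest in Slate Manufacturing Inc, giving 10% + 27% = 37%.
By spousal attribution (R3), Leah Baptiste is treated as owning Nadia Baptiste's 27% interest in Ironwood Shipping BV.
Chain via Redpoint Logistics SA (R2): 23% × 27% = 6.21% of Ironwood Shipping BV.
Chain via Slate Manufacturing Inc. (R2): 37% × 19% = 7.03% of Ironwood Shipping BV.
Direct interest in Ironwood Shipping BV: 27%.
Aggregating (R1): 6.21% + 7.03% + 27% = 40.24%.

40.24%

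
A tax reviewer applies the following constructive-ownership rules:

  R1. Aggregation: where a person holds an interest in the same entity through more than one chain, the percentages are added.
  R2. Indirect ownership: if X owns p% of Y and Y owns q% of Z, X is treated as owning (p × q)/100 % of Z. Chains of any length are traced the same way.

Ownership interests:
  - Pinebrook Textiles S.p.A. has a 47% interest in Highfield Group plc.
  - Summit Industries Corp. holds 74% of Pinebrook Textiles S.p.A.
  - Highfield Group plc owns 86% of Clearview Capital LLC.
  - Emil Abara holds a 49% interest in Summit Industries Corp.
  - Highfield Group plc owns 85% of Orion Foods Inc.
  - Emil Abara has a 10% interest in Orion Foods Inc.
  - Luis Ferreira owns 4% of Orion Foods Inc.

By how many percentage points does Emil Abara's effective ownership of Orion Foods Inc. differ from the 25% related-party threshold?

Chain via Summit Industries Corp. → Pinebrook Textiles S.p.A. → Highfield Group plc (R2): 49% × 74% × 47% × 85% = 14.48587% of Orion Foods Inc.
Direct interest in Orion Foods Inc: 10%.
Aggregating (R1): 14.48587% + 10% = 24.48587%.
24.48587% falls short of the 25% threshold by 0.51413 percentage points.

0.51413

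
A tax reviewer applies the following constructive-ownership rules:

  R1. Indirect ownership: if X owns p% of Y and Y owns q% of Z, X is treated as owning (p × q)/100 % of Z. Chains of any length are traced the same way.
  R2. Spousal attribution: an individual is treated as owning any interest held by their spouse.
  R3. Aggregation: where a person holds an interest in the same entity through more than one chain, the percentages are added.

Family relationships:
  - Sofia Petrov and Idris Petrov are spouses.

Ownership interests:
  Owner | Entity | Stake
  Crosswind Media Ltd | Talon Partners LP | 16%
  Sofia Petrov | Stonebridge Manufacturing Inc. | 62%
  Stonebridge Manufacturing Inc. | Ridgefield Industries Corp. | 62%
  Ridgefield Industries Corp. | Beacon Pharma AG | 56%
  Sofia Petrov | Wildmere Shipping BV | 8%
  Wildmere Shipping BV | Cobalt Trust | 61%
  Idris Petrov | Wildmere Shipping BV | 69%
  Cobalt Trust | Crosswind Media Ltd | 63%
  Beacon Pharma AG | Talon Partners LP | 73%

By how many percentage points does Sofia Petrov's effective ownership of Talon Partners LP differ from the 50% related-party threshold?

By spousal attribution (R2), Sofia Petrov is treated as also owning Idris Petrov's interest in Wildmere Shipping BV, giving 8% + 69% = 77%.
Chain via Stonebridge Manufacturing Inc. → Ridgefield Industries Corp. → Beacon Pharma AG (R1): 62% × 62% × 56% × 73% = 15.714272% of Talon Partners LP.
Chain via Wildmere Shipping BV → Cobalt Trust → Crosswind Media Ltd (R1): 77% × 61% × 63% × 16% = 4.734576% of Talon Partners LP.
Aggregating (R3): 15.714272% + 4.734576% = 20.448848%.
20.448848% falls short of the 50% threshold by 29.551152 percentage points.

29.551152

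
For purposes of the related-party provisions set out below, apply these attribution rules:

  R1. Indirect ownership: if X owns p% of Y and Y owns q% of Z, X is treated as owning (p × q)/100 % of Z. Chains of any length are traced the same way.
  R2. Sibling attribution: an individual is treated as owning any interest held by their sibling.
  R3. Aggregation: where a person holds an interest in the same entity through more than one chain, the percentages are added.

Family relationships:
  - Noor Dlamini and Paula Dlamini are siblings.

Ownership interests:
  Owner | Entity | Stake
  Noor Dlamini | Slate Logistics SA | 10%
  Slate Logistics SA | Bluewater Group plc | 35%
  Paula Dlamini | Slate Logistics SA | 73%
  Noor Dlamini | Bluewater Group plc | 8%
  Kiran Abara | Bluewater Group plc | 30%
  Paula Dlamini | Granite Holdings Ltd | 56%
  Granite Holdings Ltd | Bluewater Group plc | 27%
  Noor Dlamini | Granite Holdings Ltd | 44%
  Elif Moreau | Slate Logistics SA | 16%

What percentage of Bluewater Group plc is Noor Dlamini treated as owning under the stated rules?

64.05%

By sibling attribution (R2), Noor Dlamini is treated as also owning Paula Dlamini's interest in Granite Holdings Ltd, giving 44% + 56% = 100%.
By sibling attribution (R2), Noor Dlamini is treated as also owning Paula Dlamini's interest in Slate Logistics SA, giving 10% + 73% = 83%.
Chain via Granite Holdings Ltd (R1): 100% × 27% = 27% of Bluewater Group plc.
Chain via Slate Logistics SA (R1): 83% × 35% = 29.05% of Bluewater Group plc.
Direct interest in Bluewater Group plc: 8%.
Aggregating (R3): 27% + 29.05% + 8% = 64.05%.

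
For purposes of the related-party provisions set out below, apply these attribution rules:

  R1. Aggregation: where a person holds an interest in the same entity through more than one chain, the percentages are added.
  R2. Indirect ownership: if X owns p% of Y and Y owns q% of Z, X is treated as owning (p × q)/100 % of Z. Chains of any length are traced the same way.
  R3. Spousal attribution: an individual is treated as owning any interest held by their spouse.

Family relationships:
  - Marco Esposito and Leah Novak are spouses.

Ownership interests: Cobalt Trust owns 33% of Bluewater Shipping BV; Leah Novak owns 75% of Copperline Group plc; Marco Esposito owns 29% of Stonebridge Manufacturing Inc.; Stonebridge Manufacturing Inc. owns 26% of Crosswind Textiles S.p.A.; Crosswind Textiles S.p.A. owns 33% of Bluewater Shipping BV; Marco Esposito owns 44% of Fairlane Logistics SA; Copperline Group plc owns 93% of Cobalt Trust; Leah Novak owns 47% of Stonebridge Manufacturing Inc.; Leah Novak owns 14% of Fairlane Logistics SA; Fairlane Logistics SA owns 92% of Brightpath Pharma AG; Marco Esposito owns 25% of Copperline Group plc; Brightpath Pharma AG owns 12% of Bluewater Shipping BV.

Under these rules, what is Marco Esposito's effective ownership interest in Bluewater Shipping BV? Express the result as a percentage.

By spousal attribution (R3), Marco Esposito is treated as also owning Leah Novak's interest in Stonebridge Manufacturing Inc, giving 29% + 47% = 76%.
By spousal attribution (R3), Marco Esposito is treated as also owning Leah Novak's interest in Copperline Group plc, giving 25% + 75% = 100%.
By spousal attribution (R3), Marco Esposito is treated as also owning Leah Novak's interest in Fairlane Logistics SA, giving 44% + 14% = 58%.
Chain via Stonebridge Manufacturing Inc. → Crosswind Textiles S.p.A. (R2): 76% × 26% × 33% = 6.5208% of Bluewater Shipping BV.
Chain via Copperline Group plc → Cobalt Trust (R2): 100% × 93% × 33% = 30.69% of Bluewater Shipping BV.
Chain via Fairlane Logistics SA → Brightpath Pharma AG (R2): 58% × 92% × 12% = 6.4032% of Bluewater Shipping BV.
Aggregating (R1): 6.5208% + 30.69% + 6.4032% = 43.614%.

43.614%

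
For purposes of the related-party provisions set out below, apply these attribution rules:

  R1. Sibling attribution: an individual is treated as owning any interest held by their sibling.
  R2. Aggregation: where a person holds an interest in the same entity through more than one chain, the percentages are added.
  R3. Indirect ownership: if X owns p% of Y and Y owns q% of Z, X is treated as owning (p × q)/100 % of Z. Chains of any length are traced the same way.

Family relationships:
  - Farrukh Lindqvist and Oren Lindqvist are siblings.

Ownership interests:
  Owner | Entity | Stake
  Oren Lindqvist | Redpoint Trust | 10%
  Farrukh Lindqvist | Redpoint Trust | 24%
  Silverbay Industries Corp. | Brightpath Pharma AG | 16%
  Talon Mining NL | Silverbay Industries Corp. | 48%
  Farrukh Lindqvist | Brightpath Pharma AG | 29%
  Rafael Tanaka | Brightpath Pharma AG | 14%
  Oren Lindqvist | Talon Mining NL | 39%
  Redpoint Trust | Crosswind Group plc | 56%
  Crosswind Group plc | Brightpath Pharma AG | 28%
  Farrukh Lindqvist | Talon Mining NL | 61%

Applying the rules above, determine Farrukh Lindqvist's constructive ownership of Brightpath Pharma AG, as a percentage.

By sibling attribution (R1), Farrukh Lindqvist is treated as also owning Oren Lindqvist's interest in Redpoint Trust, giving 24% + 10% = 34%.
By sibling attribution (R1), Farrukh Lindqvist is treated as also owning Oren Lindqvist's interest in Talon Mining NL, giving 61% + 39% = 100%.
Chain via Redpoint Trust → Crosswind Group plc (R3): 34% × 56% × 28% = 5.3312% of Brightpath Pharma AG.
Chain via Talon Mining NL → Silverbay Industries Corp. (R3): 100% × 48% × 16% = 7.68% of Brightpath Pharma AG.
Direct interest in Brightpath Pharma AG: 29%.
Aggregating (R2): 5.3312% + 7.68% + 29% = 42.0112%.

42.0112%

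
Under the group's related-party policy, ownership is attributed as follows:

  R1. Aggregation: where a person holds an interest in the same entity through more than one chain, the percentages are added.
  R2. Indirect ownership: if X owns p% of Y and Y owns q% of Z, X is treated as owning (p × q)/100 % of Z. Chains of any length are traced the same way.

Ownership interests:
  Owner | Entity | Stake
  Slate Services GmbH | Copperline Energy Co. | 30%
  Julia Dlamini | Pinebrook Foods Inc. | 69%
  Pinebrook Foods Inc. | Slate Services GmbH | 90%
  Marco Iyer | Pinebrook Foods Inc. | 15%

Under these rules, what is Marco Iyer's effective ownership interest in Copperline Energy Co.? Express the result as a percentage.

4.05%

Chain via Pinebrook Foods Inc. → Slate Services GmbH (R2): 15% × 90% × 30% = 4.05% of Copperline Energy Co.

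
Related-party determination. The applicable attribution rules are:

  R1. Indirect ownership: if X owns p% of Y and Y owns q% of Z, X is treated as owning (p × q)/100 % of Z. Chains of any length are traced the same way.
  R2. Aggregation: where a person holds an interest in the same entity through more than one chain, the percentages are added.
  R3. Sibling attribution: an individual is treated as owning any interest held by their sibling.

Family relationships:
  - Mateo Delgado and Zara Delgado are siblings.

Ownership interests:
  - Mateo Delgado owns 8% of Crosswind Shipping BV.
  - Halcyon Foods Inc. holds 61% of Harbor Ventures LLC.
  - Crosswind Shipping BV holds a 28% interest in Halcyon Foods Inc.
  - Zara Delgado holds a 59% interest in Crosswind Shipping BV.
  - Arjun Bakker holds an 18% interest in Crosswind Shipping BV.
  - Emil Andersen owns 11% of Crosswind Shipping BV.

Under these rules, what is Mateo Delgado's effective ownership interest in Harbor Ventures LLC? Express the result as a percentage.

11.4436%

By sibling attribution (R3), Mateo Delgado is treated as also owning Zara Delgado's interest in Crosswind Shipping BV, giving 8% + 59% = 67%.
Chain via Crosswind Shipping BV → Halcyon Foods Inc. (R1): 67% × 28% × 61% = 11.4436% of Harbor Ventures LLC.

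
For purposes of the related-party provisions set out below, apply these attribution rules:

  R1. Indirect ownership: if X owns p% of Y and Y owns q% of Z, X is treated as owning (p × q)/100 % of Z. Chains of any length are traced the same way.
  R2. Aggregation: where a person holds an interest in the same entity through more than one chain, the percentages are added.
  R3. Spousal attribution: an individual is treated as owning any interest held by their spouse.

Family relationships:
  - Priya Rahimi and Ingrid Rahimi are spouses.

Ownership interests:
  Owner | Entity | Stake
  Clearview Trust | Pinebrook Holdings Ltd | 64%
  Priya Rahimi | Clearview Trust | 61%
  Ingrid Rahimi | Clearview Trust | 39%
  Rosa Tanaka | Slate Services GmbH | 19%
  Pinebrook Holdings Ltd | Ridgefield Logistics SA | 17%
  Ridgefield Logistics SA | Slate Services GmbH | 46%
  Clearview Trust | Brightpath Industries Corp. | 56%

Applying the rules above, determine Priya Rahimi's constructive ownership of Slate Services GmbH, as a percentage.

By spousal attribution (R3), Priya Rahimi is treated as also owning Ingrid Rahimi's interest in Clearview Trust, giving 61% + 39% = 100%.
Chain via Clearview Trust → Pinebrook Holdings Ltd → Ridgefield Logistics SA (R1): 100% × 64% × 17% × 46% = 5.0048% of Slate Services GmbH.

5.0048%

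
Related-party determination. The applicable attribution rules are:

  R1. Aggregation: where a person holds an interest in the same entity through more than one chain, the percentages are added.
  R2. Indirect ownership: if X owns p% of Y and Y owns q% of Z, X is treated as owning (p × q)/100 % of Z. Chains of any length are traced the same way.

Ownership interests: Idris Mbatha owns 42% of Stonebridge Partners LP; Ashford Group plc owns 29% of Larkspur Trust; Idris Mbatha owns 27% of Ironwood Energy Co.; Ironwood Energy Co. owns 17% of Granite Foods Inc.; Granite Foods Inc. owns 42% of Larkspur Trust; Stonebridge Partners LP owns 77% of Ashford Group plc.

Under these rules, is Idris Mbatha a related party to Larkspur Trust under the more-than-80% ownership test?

No

Chain via Stonebridge Partners LP → Ashford Group plc (R2): 42% × 77% × 29% = 9.3786% of Larkspur Trust.
Chain via Ironwood Energy Co. → Granite Foods Inc. (R2): 27% × 17% × 42% = 1.9278% of Larkspur Trust.
Aggregating (R1): 9.3786% + 1.9278% = 11.3064%.
11.3064% does not exceed the 80% threshold, so Idris is not a related party to Larkspur Trust.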